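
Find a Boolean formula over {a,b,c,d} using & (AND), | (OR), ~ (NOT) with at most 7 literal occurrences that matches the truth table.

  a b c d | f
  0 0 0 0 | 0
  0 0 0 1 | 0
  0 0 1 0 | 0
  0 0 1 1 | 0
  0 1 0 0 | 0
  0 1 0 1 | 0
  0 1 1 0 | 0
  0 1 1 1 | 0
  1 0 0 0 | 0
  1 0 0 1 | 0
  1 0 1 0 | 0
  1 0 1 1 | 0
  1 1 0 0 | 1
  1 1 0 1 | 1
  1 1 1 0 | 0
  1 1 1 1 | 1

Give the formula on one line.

(((d | ~c) & a) & ((d | a) & (~a | b)))

  ~c = 1100110011001100
  (d | ~c) = 1101110111011101
  ((d | ~c) & a) = 0000000011011101
  (d | a) = 0101010111111111
  ~a = 1111111100000000
  (~a | b) = 1111111100001111
  ((d | a) & (~a | b)) = 0101010100001111
  (((d | ~c) & a) & ((d | a) & (~a | b))) = 0000000000001101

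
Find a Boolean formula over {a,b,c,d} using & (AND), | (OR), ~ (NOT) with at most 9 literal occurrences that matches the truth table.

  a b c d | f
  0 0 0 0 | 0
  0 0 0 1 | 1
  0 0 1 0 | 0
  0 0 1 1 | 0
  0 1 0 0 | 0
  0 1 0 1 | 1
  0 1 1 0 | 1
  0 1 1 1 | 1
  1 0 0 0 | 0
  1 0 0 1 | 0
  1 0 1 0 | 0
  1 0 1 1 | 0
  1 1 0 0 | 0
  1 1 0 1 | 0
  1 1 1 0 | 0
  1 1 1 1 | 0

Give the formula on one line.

  (c & a) = 0000000000110011
  ((c & a) | d) = 0101010101110111
  (c | ((c & a) | d)) = 0111011101110111
  ~c = 1100110011001100
  (b | ~c) = 1100111111001111
  ~a = 1111111100000000
  ((b | ~c) & ~a) = 1100111100000000
  ((c | ((c & a) | d)) & ((b | ~c) & ~a)) = 0100011100000000

((c | ((c & a) | d)) & ((b | ~c) & ~a))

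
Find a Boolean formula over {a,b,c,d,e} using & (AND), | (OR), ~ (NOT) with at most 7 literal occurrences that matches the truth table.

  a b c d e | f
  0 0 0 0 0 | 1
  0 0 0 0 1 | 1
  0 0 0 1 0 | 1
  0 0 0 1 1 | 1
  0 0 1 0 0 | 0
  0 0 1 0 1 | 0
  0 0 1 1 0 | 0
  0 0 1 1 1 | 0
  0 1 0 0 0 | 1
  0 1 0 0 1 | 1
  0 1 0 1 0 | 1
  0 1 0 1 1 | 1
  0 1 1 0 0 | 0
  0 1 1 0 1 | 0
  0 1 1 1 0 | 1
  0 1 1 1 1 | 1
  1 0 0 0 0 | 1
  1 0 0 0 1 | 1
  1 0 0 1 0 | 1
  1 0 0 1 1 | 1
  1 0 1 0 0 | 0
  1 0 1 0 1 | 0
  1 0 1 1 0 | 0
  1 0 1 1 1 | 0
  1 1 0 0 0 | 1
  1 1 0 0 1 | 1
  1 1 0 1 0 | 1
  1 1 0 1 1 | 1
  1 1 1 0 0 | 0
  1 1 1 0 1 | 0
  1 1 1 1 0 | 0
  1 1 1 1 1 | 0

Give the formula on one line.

  ~a = 11111111111111110000000000000000
  (d & b) = 00000000001100110000000000110011
  (~a & (d & b)) = 00000000001100110000000000000000
  ~c = 11110000111100001111000011110000
  ((~a & (d & b)) | ~c) = 11110000111100111111000011110000

((~a & (d & b)) | ~c)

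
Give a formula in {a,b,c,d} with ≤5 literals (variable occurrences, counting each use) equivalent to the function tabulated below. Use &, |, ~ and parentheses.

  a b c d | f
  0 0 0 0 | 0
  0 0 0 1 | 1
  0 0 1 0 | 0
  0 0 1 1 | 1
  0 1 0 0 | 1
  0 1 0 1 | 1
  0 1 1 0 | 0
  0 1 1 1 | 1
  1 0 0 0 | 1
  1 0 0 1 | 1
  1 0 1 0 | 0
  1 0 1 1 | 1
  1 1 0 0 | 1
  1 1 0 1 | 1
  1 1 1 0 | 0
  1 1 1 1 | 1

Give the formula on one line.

(d | (~c & (a | b)))

  ~c = 1100110011001100
  (a | b) = 0000111111111111
  (~c & (a | b)) = 0000110011001100
  (d | (~c & (a | b))) = 0101110111011101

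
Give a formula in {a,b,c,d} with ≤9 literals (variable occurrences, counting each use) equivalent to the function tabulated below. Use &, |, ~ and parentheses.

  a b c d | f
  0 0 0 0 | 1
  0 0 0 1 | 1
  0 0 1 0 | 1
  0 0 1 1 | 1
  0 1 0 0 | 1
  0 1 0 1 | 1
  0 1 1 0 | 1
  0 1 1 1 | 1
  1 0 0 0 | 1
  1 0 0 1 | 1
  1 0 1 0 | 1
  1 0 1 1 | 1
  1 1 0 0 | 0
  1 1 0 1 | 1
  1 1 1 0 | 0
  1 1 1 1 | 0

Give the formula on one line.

((~a | (((~c | b) & d) & ~c)) | ~b)

  ~a = 1111111100000000
  ~c = 1100110011001100
  (~c | b) = 1100111111001111
  ((~c | b) & d) = 0100010101000101
  (((~c | b) & d) & ~c) = 0100010001000100
  (~a | (((~c | b) & d) & ~c)) = 1111111101000100
  ~b = 1111000011110000
  ((~a | (((~c | b) & d) & ~c)) | ~b) = 1111111111110100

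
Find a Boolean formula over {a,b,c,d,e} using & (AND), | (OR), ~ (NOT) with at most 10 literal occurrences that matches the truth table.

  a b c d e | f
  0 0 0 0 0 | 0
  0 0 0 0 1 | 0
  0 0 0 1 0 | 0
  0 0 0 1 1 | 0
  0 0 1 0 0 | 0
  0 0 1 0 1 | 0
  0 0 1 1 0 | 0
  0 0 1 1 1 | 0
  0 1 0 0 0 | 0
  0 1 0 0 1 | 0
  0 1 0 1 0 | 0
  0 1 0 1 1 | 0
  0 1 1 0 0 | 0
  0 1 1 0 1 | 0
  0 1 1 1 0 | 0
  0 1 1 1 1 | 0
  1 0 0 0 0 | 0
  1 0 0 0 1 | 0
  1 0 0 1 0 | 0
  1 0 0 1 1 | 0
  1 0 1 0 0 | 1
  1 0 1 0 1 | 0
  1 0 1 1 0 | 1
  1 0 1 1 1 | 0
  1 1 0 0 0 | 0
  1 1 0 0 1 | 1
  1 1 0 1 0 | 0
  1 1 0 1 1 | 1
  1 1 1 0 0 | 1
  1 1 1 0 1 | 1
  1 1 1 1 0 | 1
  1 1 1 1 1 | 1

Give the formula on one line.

(a & ((a | b) & ((~e & (~a | c)) | (b & e))))

  (a | b) = 00000000111111111111111111111111
  ~e = 10101010101010101010101010101010
  ~a = 11111111111111110000000000000000
  (~a | c) = 11111111111111110000111100001111
  (~e & (~a | c)) = 10101010101010100000101000001010
  (b & e) = 00000000010101010000000001010101
  ((~e & (~a | c)) | (b & e)) = 10101010111111110000101001011111
  ((a | b) & ((~e & (~a | c)) | (b & e))) = 00000000111111110000101001011111
  (a & ((a | b) & ((~e & (~a | c)) | (b & e)))) = 00000000000000000000101001011111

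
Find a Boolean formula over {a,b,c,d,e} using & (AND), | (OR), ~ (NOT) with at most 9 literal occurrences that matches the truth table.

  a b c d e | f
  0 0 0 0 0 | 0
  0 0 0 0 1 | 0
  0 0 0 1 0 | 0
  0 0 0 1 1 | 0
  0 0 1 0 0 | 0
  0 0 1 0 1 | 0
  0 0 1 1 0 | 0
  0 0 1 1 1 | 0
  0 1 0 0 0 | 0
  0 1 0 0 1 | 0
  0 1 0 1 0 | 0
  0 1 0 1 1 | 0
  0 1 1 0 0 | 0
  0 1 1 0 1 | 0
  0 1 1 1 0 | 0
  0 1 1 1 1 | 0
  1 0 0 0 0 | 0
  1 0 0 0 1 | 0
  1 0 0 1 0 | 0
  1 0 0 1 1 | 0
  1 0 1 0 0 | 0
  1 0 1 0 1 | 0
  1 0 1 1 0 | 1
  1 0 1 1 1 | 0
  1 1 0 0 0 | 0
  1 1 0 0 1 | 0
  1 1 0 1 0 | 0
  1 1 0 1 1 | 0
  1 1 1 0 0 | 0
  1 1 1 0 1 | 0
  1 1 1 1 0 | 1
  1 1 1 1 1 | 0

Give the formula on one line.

  ~e = 10101010101010101010101010101010
  (d & ~e) = 00100010001000100010001000100010
  (e | a) = 01010101010101011111111111111111
  ((e | a) & ~e) = 00000000000000001010101010101010
  ((d & ~e) & ((e | a) & ~e)) = 00000000000000000010001000100010
  (c & ((d & ~e) & ((e | a) & ~e))) = 00000000000000000000001000000010

(c & ((d & ~e) & ((e | a) & ~e)))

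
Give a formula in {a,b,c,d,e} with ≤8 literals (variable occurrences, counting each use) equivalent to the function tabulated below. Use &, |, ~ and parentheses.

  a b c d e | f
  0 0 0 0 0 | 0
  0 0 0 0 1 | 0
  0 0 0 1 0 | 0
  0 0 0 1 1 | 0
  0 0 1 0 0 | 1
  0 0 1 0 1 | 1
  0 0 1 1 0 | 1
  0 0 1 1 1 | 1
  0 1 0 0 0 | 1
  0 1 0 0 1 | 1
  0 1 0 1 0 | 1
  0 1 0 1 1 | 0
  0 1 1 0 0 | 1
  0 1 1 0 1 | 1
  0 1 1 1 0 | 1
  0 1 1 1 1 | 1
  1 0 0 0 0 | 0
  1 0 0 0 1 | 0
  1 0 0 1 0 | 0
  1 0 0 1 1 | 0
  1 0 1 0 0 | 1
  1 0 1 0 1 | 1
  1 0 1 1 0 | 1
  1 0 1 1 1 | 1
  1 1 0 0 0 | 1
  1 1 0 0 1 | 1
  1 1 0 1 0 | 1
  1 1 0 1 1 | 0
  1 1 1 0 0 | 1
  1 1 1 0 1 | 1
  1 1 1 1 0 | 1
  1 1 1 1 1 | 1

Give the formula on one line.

  ~d = 11001100110011001100110011001100
  ~e = 10101010101010101010101010101010
  (c | ~e) = 10101111101011111010111110101111
  ((c | ~e) & e) = 00000101000001010000010100000101
  (((c | ~e) & e) | ~e) = 10101111101011111010111110101111
  (~d | (((c | ~e) & e) | ~e)) = 11101111111011111110111111101111
  (c | b) = 00001111111111110000111111111111
  ((~d | (((c | ~e) & e) | ~e)) & (c | b)) = 00001111111011110000111111101111

((~d | (((c | ~e) & e) | ~e)) & (c | b))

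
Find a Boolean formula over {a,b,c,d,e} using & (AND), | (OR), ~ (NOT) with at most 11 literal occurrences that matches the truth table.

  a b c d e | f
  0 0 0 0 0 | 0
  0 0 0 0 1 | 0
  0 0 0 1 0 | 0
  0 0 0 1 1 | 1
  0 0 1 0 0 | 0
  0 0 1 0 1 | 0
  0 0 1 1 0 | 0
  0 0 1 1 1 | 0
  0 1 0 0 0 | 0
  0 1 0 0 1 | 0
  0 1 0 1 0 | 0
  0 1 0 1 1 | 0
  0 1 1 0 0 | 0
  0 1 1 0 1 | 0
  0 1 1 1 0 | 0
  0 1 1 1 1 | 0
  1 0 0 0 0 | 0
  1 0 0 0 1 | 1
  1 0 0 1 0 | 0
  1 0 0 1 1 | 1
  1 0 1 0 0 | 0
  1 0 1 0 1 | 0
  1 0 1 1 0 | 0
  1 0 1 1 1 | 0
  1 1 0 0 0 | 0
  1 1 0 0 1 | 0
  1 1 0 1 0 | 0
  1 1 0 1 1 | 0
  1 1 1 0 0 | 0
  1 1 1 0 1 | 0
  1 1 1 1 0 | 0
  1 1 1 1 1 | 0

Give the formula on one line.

  ~e = 10101010101010101010101010101010
  (b | d) = 00110011111111110011001111111111
  ~d = 11001100110011001100110011001100
  (~d & a) = 00000000000000001100110011001100
  ((b | d) | (~d & a)) = 00110011111111111111111111111111
  (~e | ((b | d) | (~d & a))) = 10111011111111111111111111111111
  (b | e) = 01010101111111110101010111111111
  ~b = 11111111000000001111111100000000
  ((b | e) & ~b) = 01010101000000000101010100000000
  ((~e | ((b | d) | (~d & a))) & ((b | e) & ~b)) = 00010001000000000101010100000000
  ~c = 11110000111100001111000011110000
  (((~e | ((b | d) | (~d & a))) & ((b | e) & ~b)) & ~c) = 00010000000000000101000000000000

(((~e | ((b | d) | (~d & a))) & ((b | e) & ~b)) & ~c)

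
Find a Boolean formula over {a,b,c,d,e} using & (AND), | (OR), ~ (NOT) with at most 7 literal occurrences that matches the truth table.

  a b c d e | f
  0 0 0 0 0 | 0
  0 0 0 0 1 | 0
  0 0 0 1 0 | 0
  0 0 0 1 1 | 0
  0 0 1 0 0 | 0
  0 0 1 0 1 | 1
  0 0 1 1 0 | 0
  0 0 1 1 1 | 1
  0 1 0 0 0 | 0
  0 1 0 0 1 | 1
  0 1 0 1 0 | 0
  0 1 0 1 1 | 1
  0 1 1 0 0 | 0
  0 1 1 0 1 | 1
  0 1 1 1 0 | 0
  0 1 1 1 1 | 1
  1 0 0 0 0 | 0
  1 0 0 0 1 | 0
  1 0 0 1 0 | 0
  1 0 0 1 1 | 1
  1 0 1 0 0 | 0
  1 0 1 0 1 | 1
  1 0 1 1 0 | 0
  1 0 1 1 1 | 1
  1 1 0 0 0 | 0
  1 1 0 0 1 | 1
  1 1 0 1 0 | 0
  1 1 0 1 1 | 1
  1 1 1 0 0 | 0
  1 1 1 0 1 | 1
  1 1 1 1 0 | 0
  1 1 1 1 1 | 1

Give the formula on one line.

((c | ((e & b) | ((b | d) & a))) & e)

  (e & b) = 00000000010101010000000001010101
  (b | d) = 00110011111111110011001111111111
  ((b | d) & a) = 00000000000000000011001111111111
  ((e & b) | ((b | d) & a)) = 00000000010101010011001111111111
  (c | ((e & b) | ((b | d) & a))) = 00001111010111110011111111111111
  ((c | ((e & b) | ((b | d) & a))) & e) = 00000101010101010001010101010101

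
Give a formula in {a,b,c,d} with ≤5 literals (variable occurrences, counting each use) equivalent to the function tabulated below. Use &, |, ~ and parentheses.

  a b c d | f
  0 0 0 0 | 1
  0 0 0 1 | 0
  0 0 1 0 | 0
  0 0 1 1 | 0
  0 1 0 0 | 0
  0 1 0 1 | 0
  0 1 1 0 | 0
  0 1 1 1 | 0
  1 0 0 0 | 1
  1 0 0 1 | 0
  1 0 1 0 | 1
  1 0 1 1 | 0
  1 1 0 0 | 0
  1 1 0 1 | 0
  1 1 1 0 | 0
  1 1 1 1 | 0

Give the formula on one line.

  ~b = 1111000011110000
  ~c = 1100110011001100
  (~c | b) = 1100111111001111
  (a | (~c | b)) = 1100111111111111
  (~b & (a | (~c | b))) = 1100000011110000
  ~d = 1010101010101010
  ((~b & (a | (~c | b))) & ~d) = 1000000010100000

((~b & (a | (~c | b))) & ~d)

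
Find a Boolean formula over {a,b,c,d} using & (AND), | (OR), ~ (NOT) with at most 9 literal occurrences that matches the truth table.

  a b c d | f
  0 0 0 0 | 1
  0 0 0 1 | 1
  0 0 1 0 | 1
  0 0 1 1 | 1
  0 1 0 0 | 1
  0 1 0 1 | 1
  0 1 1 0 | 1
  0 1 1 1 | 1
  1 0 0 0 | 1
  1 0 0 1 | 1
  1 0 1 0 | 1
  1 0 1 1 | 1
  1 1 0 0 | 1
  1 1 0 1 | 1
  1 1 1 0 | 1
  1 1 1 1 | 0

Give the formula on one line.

  ~a = 1111111100000000
  ~b = 1111000011110000
  ~c = 1100110011001100
  (~b | ~c) = 1111110011111100
  (~a | (~b | ~c)) = 1111111111111100
  (~a & b) = 0000111100000000
  (c & (~a & b)) = 0000001100000000
  ~d = 1010101010101010
  ((c & (~a & b)) | ~d) = 1010101110101010
  (~c & d) = 0100010001000100
  (((c & (~a & b)) | ~d) | (~c & d)) = 1110111111101110
  ((~a | (~b | ~c)) | (((c & (~a & b)) | ~d) | (~c & d))) = 1111111111111110

((~a | (~b | ~c)) | (((c & (~a & b)) | ~d) | (~c & d)))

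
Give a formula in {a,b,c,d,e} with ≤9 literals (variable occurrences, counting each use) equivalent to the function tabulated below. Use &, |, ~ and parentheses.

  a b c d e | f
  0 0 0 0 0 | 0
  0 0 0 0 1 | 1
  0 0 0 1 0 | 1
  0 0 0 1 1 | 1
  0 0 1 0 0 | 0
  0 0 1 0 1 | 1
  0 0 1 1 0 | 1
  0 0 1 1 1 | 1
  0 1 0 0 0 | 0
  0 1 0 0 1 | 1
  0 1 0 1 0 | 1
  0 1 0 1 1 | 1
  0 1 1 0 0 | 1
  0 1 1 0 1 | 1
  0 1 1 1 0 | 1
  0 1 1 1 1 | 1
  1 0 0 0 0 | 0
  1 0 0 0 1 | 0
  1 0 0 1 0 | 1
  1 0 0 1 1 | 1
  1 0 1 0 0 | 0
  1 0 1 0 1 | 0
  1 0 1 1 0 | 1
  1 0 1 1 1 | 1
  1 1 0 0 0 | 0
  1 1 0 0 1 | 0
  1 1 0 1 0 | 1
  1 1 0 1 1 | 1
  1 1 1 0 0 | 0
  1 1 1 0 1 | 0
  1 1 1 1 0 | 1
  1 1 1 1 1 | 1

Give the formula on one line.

  ~a = 11111111111111110000000000000000
  (~a | d) = 11111111111111110011001100110011
  (b | a) = 00000000111111111111111111111111
  ((b | a) & c) = 00000000000011110000111100001111
  (d | ((b | a) & c)) = 00110011001111110011111100111111
  ((d | ((b | a) & c)) | e) = 01110111011111110111111101111111
  ((~a | d) & ((d | ((b | a) & c)) | e)) = 01110111011111110011001100110011

((~a | d) & ((d | ((b | a) & c)) | e))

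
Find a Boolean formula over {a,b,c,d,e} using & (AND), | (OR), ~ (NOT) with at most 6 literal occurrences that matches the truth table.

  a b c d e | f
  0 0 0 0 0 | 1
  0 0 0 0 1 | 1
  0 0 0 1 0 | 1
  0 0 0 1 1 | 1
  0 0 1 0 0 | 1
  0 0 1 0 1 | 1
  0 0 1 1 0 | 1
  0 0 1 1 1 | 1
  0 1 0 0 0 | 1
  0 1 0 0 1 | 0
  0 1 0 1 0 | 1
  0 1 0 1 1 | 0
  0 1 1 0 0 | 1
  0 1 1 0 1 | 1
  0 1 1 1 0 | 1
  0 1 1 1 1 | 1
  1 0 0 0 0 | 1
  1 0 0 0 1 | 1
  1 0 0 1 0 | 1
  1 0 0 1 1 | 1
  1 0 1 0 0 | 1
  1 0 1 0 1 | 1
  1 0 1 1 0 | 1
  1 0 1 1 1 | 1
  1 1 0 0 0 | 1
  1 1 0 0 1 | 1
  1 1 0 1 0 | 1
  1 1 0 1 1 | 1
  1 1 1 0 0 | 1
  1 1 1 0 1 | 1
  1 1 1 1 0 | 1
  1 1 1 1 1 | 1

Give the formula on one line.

  ~e = 10101010101010101010101010101010
  ~b = 11111111000000001111111100000000
  (~b | a) = 11111111000000001111111111111111
  ((~b | a) | c) = 11111111000011111111111111111111
  (~e | ((~b | a) | c)) = 11111111101011111111111111111111

(~e | ((~b | a) | c))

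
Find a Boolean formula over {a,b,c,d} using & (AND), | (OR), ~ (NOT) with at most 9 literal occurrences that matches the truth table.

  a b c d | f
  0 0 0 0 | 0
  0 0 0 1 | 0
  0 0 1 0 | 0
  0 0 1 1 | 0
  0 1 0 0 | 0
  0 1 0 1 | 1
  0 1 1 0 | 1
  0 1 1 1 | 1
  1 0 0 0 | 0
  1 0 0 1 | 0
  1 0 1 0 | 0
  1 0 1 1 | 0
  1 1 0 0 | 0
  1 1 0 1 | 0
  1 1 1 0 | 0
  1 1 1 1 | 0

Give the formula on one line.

  (a & b) = 0000000000001111
  (c | (a & b)) = 0011001100111111
  ((c | (a & b)) | d) = 0111011101111111
  (b & ((c | (a & b)) | d)) = 0000011100001111
  ~a = 1111111100000000
  (~a | d) = 1111111101010101
  ~b = 1111000011110000
  (~a | ~b) = 1111111111110000
  ((~a | d) & (~a | ~b)) = 1111111101010000
  ((b & ((c | (a & b)) | d)) & ((~a | d) & (~a | ~b))) = 0000011100000000

((b & ((c | (a & b)) | d)) & ((~a | d) & (~a | ~b)))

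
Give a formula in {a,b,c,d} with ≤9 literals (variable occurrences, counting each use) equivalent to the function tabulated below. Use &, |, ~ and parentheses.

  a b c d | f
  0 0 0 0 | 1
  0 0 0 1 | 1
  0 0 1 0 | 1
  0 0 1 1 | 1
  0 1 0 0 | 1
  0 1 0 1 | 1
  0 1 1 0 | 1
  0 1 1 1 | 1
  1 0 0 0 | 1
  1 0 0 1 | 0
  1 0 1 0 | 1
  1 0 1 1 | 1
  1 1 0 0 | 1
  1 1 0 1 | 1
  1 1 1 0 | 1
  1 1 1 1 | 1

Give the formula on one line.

(((~c | d) & b) | ((~d | ~a) | (c & (d | (a & ~c)))))

  ~c = 1100110011001100
  (~c | d) = 1101110111011101
  ((~c | d) & b) = 0000110100001101
  ~d = 1010101010101010
  ~a = 1111111100000000
  (~d | ~a) = 1111111110101010
  (a & ~c) = 0000000011001100
  (d | (a & ~c)) = 0101010111011101
  (c & (d | (a & ~c))) = 0001000100010001
  ((~d | ~a) | (c & (d | (a & ~c)))) = 1111111110111011
  (((~c | d) & b) | ((~d | ~a) | (c & (d | (a & ~c))))) = 1111111110111111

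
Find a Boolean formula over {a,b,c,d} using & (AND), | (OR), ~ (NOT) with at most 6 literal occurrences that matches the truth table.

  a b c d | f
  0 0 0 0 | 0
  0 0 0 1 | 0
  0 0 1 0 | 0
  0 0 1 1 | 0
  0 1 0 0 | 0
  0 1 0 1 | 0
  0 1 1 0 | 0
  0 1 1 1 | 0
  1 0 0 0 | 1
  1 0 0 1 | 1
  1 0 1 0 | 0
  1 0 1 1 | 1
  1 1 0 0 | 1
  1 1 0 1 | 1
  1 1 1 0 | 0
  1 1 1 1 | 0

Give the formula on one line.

  ~c = 1100110011001100
  ~b = 1111000011110000
  (d & ~b) = 0101000001010000
  (~c | (d & ~b)) = 1101110011011100
  ((~c | (d & ~b)) & a) = 0000000011011100

((~c | (d & ~b)) & a)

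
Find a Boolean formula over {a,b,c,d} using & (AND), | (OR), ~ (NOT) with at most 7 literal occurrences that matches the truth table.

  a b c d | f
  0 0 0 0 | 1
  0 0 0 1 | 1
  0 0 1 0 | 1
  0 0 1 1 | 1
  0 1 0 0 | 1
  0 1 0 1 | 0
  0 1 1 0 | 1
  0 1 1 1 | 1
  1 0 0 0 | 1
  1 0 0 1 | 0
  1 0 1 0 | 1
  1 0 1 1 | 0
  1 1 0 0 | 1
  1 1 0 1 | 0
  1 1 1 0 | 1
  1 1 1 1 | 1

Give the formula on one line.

  ~b = 1111000011110000
  (c | d) = 0111011101110111
  (~b & (c | d)) = 0111000001110000
  ~a = 1111111100000000
  ((~b & (c | d)) & ~a) = 0111000000000000
  (c & b) = 0000001100000011
  ~d = 1010101010101010
  ((c & b) | ~d) = 1010101110101011
  (((~b & (c | d)) & ~a) | ((c & b) | ~d)) = 1111101110101011

(((~b & (c | d)) & ~a) | ((c & b) | ~d))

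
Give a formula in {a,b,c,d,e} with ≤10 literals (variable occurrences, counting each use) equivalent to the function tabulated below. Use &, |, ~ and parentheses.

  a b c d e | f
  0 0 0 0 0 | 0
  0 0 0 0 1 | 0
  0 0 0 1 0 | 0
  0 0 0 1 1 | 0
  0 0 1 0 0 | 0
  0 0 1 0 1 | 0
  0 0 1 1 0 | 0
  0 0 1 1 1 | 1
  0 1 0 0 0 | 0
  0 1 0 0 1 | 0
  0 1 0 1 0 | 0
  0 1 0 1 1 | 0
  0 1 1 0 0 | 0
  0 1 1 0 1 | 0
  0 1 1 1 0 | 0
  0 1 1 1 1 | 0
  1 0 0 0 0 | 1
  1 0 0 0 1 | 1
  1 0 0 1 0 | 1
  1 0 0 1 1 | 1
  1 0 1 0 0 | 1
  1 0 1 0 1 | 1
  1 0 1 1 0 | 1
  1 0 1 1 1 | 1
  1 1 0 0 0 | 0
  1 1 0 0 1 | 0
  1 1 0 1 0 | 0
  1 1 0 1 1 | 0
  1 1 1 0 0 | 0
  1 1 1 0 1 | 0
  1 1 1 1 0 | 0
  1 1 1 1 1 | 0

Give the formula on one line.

  ~a = 11111111111111110000000000000000
  (~a & e) = 01010101010101010000000000000000
  (d | a) = 00110011001100111111111111111111
  (c & (d | a)) = 00000011000000110000111100001111
  ~b = 11111111000000001111111100000000
  ~d = 11001100110011001100110011001100
  (~b | ~d) = 11111111110011001111111111001100
  ((c & (d | a)) & (~b | ~d)) = 00000011000000000000111100001100
  ((~a & e) & ((c & (d | a)) & (~b | ~d))) = 00000001000000000000000000000000
  (a & ~b) = 00000000000000001111111100000000
  (((~a & e) & ((c & (d | a)) & (~b | ~d))) | (a & ~b)) = 00000001000000001111111100000000

(((~a & e) & ((c & (d | a)) & (~b | ~d))) | (a & ~b))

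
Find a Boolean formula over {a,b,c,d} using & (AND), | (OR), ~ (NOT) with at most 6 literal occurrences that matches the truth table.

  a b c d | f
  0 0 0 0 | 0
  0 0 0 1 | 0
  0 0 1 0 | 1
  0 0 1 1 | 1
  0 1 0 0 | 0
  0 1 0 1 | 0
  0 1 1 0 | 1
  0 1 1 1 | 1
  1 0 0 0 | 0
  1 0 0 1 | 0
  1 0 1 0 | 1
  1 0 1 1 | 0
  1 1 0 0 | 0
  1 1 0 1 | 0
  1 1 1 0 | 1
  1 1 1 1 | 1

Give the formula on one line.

  ~d = 1010101010101010
  (b | ~d) = 1010111110101111
  ~a = 1111111100000000
  ((b | ~d) | ~a) = 1111111110101111
  (((b | ~d) | ~a) & c) = 0011001100100011

(((b | ~d) | ~a) & c)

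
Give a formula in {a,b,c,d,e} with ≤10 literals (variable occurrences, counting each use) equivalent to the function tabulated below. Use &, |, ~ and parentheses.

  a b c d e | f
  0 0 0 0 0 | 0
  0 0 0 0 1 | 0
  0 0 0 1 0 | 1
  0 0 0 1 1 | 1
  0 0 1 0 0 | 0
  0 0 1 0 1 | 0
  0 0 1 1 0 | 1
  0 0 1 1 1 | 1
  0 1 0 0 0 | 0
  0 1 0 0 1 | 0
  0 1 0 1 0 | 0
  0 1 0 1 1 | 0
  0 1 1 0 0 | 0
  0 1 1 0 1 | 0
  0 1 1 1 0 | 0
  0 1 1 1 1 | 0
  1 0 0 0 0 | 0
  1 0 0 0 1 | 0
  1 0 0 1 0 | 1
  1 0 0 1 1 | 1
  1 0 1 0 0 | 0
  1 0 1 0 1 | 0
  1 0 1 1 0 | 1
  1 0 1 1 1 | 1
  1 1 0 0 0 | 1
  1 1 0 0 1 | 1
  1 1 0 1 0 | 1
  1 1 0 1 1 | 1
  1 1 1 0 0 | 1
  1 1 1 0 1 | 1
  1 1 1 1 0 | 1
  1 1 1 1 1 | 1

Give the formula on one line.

(((((a & ~e) & ~c) | (b & a)) & b) | (~b & d))

  ~e = 10101010101010101010101010101010
  (a & ~e) = 00000000000000001010101010101010
  ~c = 11110000111100001111000011110000
  ((a & ~e) & ~c) = 00000000000000001010000010100000
  (b & a) = 00000000000000000000000011111111
  (((a & ~e) & ~c) | (b & a)) = 00000000000000001010000011111111
  ((((a & ~e) & ~c) | (b & a)) & b) = 00000000000000000000000011111111
  ~b = 11111111000000001111111100000000
  (~b & d) = 00110011000000000011001100000000
  (((((a & ~e) & ~c) | (b & a)) & b) | (~b & d)) = 00110011000000000011001111111111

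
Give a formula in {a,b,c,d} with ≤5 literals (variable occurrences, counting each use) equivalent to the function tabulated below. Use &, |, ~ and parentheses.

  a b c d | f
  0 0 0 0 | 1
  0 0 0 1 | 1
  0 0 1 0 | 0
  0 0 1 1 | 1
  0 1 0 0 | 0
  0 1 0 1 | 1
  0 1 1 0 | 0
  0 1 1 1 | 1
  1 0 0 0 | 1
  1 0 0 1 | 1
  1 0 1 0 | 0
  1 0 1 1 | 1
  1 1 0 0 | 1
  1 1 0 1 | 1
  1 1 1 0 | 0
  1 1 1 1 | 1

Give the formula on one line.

(d | (~d & (~c & (~b | a))))

  ~d = 1010101010101010
  ~c = 1100110011001100
  ~b = 1111000011110000
  (~b | a) = 1111000011111111
  (~c & (~b | a)) = 1100000011001100
  (~d & (~c & (~b | a))) = 1000000010001000
  (d | (~d & (~c & (~b | a)))) = 1101010111011101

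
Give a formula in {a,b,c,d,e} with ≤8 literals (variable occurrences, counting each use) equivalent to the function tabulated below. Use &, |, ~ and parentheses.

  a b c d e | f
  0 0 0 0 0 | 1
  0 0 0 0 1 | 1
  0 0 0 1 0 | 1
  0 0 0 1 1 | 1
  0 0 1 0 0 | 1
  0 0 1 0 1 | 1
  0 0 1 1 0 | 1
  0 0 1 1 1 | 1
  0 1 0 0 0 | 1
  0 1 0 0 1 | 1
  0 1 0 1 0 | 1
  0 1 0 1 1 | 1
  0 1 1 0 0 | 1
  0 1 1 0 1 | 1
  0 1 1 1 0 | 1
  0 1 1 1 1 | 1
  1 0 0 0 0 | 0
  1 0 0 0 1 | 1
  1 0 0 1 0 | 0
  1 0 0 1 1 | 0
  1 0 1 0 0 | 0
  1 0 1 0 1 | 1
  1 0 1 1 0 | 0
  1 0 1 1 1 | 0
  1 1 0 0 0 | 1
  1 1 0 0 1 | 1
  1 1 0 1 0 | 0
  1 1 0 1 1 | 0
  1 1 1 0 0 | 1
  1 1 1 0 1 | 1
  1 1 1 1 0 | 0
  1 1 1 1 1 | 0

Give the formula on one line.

(((a & ~d) & (d | (b | e))) | ~a)

  ~d = 11001100110011001100110011001100
  (a & ~d) = 00000000000000001100110011001100
  (b | e) = 01010101111111110101010111111111
  (d | (b | e)) = 01110111111111110111011111111111
  ((a & ~d) & (d | (b | e))) = 00000000000000000100010011001100
  ~a = 11111111111111110000000000000000
  (((a & ~d) & (d | (b | e))) | ~a) = 11111111111111110100010011001100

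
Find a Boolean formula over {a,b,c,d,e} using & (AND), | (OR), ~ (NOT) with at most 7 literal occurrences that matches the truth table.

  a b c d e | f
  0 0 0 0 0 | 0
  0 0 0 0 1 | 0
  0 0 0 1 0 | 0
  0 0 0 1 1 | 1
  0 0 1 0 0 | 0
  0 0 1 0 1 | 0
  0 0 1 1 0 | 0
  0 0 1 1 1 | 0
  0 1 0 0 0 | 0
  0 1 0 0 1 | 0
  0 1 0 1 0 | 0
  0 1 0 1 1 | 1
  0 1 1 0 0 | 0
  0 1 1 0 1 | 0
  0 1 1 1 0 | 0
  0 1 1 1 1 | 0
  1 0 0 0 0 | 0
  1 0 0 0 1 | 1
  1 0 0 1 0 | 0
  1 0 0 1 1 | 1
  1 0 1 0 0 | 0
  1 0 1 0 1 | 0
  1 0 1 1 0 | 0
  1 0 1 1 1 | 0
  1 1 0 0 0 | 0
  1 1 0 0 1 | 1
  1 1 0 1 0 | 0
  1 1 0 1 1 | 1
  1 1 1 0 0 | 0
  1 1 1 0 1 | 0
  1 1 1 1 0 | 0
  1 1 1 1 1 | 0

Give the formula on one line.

((~c & e) & ((c | a) | (d | (~e | c))))

  ~c = 11110000111100001111000011110000
  (~c & e) = 01010000010100000101000001010000
  (c | a) = 00001111000011111111111111111111
  ~e = 10101010101010101010101010101010
  (~e | c) = 10101111101011111010111110101111
  (d | (~e | c)) = 10111111101111111011111110111111
  ((c | a) | (d | (~e | c))) = 10111111101111111111111111111111
  ((~c & e) & ((c | a) | (d | (~e | c)))) = 00010000000100000101000001010000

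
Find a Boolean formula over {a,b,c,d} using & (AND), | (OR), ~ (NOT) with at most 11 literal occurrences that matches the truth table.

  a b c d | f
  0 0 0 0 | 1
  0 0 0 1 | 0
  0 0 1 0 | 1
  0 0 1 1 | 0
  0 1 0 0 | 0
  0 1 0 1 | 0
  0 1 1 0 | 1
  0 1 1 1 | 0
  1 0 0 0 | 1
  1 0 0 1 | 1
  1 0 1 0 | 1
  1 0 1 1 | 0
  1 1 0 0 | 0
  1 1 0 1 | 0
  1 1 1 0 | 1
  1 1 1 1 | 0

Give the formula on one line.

  ~b = 1111000011110000
  (b & c) = 0000001100000011
  (~b | (b & c)) = 1111001111110011
  ~d = 1010101010101010
  ~c = 1100110011001100
  (d & ~c) = 0100010001000100
  (c | a) = 0011001111111111
  ((c | a) & ~b) = 0011000011110000
  ((d & ~c) & ((c | a) & ~b)) = 0000000001000000
  (~d | ((d & ~c) & ((c | a) & ~b))) = 1010101011101010
  ((~b | (b & c)) & (~d | ((d & ~c) & ((c | a) & ~b)))) = 1010001011100010

((~b | (b & c)) & (~d | ((d & ~c) & ((c | a) & ~b))))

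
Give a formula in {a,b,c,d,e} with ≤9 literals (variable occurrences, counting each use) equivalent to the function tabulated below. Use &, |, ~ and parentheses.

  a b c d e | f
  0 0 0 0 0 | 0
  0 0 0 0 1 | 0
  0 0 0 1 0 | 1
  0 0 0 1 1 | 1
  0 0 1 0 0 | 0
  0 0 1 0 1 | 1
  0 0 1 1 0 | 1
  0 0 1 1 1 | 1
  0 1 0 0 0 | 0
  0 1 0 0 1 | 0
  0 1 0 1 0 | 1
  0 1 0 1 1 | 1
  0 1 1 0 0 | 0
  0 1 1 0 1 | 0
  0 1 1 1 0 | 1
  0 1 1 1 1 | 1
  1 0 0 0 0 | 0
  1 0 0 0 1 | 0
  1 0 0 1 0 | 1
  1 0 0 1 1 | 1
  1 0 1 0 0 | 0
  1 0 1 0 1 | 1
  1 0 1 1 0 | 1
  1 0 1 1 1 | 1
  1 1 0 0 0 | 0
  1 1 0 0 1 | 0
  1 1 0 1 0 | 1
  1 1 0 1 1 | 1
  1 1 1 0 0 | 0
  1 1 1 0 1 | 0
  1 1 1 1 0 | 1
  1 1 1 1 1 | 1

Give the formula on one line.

  (c | d) = 00111111001111110011111100111111
  ~e = 10101010101010101010101010101010
  ((c | d) | ~e) = 10111111101111111011111110111111
  ~b = 11111111000000001111111100000000
  (~b & e) = 01010101000000000101010100000000
  ((~b & e) | d) = 01110111001100110111011100110011
  (((c | d) | ~e) & ((~b & e) | d)) = 00110111001100110011011100110011

(((c | d) | ~e) & ((~b & e) | d))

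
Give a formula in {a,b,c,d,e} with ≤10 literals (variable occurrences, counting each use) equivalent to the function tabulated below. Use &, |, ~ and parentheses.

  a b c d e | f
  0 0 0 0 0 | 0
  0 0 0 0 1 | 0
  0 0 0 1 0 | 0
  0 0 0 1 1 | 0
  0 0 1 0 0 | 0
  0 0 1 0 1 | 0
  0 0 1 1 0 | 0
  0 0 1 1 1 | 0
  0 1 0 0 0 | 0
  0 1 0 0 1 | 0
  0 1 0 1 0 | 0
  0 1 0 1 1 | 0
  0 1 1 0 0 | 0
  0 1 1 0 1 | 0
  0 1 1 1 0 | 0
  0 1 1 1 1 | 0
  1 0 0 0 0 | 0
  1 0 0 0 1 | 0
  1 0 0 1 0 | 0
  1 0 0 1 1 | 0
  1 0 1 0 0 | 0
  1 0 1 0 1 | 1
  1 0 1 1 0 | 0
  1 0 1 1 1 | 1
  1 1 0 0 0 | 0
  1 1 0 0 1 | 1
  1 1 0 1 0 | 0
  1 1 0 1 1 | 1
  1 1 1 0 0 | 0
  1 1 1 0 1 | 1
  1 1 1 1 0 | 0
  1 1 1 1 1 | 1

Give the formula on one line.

(((c & (a | ~d)) | b) & ((a & (e | c)) & e))

  ~d = 11001100110011001100110011001100
  (a | ~d) = 11001100110011001111111111111111
  (c & (a | ~d)) = 00001100000011000000111100001111
  ((c & (a | ~d)) | b) = 00001100111111110000111111111111
  (e | c) = 01011111010111110101111101011111
  (a & (e | c)) = 00000000000000000101111101011111
  ((a & (e | c)) & e) = 00000000000000000101010101010101
  (((c & (a | ~d)) | b) & ((a & (e | c)) & e)) = 00000000000000000000010101010101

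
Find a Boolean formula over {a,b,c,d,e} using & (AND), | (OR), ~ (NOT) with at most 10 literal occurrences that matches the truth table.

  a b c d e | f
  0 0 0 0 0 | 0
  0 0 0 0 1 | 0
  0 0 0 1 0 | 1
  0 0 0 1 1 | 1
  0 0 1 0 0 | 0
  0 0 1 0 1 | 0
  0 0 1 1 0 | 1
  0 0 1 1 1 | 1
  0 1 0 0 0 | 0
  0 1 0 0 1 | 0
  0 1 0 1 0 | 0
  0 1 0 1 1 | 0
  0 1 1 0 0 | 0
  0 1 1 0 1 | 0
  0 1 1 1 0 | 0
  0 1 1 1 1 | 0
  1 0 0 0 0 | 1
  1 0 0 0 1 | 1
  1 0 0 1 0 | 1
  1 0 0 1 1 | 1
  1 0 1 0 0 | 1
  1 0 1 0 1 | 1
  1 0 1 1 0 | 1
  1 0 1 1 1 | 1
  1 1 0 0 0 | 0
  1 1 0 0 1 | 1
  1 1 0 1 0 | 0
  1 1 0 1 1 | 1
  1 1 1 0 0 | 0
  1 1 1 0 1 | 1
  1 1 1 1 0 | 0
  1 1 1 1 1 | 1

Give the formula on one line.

(((a | (~a & (d | b))) & ~b) | (e & a))

  ~a = 11111111111111110000000000000000
  (d | b) = 00110011111111110011001111111111
  (~a & (d | b)) = 00110011111111110000000000000000
  (a | (~a & (d | b))) = 00110011111111111111111111111111
  ~b = 11111111000000001111111100000000
  ((a | (~a & (d | b))) & ~b) = 00110011000000001111111100000000
  (e & a) = 00000000000000000101010101010101
  (((a | (~a & (d | b))) & ~b) | (e & a)) = 00110011000000001111111101010101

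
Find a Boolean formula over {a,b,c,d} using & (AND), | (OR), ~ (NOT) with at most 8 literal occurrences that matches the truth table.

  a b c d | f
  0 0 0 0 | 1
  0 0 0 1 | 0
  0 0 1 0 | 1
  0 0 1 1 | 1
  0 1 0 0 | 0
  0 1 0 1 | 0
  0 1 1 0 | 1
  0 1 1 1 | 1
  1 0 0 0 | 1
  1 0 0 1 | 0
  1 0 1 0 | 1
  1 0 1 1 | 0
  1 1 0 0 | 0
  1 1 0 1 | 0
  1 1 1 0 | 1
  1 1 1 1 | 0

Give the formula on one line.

((~d | (~a & c)) & ((~b | d) | (d | (b & c))))

  ~d = 1010101010101010
  ~a = 1111111100000000
  (~a & c) = 0011001100000000
  (~d | (~a & c)) = 1011101110101010
  ~b = 1111000011110000
  (~b | d) = 1111010111110101
  (b & c) = 0000001100000011
  (d | (b & c)) = 0101011101010111
  ((~b | d) | (d | (b & c))) = 1111011111110111
  ((~d | (~a & c)) & ((~b | d) | (d | (b & c)))) = 1011001110100010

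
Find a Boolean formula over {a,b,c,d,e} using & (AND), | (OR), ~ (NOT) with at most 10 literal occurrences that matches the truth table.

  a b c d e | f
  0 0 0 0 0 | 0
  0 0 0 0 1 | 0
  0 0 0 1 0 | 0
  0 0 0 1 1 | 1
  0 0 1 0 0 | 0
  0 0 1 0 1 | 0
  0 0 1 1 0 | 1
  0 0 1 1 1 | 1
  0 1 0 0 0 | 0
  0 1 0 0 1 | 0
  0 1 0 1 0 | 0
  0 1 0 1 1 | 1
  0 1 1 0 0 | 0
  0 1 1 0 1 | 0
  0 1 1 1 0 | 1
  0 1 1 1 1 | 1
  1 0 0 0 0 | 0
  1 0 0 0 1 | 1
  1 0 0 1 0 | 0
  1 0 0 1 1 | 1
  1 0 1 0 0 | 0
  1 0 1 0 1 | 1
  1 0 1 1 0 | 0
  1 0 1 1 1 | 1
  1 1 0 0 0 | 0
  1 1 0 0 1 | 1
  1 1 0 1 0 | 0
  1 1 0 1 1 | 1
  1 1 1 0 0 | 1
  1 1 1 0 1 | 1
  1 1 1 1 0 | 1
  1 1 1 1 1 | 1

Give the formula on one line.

  (d & e) = 00010001000100010001000100010001
  (c & d) = 00000011000000110000001100000011
  ((d & e) | (c & d)) = 00010011000100110001001100010011
  (((d & e) | (c & d)) | a) = 00010011000100111111111111111111
  ~a = 11111111111111110000000000000000
  (c & b) = 00000000000011110000000000001111
  (e | (c & b)) = 01010101010111110101010101011111
  (~a | (e | (c & b))) = 11111111111111110101010101011111
  ((((d & e) | (c & d)) | a) & (~a | (e | (c & b)))) = 00010011000100110101010101011111

((((d & e) | (c & d)) | a) & (~a | (e | (c & b))))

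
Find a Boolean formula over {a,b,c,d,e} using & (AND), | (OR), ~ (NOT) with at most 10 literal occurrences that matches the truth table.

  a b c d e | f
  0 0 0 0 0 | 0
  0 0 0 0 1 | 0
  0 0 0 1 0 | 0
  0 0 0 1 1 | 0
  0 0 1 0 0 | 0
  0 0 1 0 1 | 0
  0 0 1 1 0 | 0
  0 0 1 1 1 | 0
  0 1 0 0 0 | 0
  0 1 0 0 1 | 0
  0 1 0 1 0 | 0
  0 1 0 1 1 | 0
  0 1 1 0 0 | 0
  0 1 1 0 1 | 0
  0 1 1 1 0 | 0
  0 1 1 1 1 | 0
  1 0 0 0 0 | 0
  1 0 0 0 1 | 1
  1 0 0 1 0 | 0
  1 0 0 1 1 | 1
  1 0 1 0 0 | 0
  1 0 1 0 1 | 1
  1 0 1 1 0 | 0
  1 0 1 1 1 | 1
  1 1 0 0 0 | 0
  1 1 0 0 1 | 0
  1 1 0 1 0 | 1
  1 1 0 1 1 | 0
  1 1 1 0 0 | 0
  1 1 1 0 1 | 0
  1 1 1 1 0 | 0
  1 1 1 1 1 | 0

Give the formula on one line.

(((e & ~b) | (b & ((d & (a & ~c)) & ~e))) & a)

  ~b = 11111111000000001111111100000000
  (e & ~b) = 01010101000000000101010100000000
  ~c = 11110000111100001111000011110000
  (a & ~c) = 00000000000000001111000011110000
  (d & (a & ~c)) = 00000000000000000011000000110000
  ~e = 10101010101010101010101010101010
  ((d & (a & ~c)) & ~e) = 00000000000000000010000000100000
  (b & ((d & (a & ~c)) & ~e)) = 00000000000000000000000000100000
  ((e & ~b) | (b & ((d & (a & ~c)) & ~e))) = 01010101000000000101010100100000
  (((e & ~b) | (b & ((d & (a & ~c)) & ~e))) & a) = 00000000000000000101010100100000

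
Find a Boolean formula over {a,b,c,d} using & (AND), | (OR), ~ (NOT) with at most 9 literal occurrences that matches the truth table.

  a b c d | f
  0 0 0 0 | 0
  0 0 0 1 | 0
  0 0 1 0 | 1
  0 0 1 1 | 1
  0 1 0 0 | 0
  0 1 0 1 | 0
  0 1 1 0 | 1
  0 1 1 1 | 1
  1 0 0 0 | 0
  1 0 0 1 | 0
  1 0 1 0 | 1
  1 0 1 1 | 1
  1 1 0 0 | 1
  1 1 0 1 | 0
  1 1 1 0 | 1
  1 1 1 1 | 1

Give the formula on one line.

(((((~d | ~a) & b) | c) & a) | c)

  ~d = 1010101010101010
  ~a = 1111111100000000
  (~d | ~a) = 1111111110101010
  ((~d | ~a) & b) = 0000111100001010
  (((~d | ~a) & b) | c) = 0011111100111011
  ((((~d | ~a) & b) | c) & a) = 0000000000111011
  (((((~d | ~a) & b) | c) & a) | c) = 0011001100111011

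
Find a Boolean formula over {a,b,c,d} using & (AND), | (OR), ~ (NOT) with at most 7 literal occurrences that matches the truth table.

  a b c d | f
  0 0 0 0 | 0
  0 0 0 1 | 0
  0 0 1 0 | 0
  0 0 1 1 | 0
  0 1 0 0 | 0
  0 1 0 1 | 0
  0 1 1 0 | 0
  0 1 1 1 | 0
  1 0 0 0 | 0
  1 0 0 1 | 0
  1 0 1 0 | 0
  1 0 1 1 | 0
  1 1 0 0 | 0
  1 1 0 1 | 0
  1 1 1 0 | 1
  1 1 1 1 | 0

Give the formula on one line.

  ~d = 1010101010101010
  (a & ~d) = 0000000010101010
  (c & (a & ~d)) = 0000000000100010
  ((c & (a & ~d)) & b) = 0000000000000010

((c & (a & ~d)) & b)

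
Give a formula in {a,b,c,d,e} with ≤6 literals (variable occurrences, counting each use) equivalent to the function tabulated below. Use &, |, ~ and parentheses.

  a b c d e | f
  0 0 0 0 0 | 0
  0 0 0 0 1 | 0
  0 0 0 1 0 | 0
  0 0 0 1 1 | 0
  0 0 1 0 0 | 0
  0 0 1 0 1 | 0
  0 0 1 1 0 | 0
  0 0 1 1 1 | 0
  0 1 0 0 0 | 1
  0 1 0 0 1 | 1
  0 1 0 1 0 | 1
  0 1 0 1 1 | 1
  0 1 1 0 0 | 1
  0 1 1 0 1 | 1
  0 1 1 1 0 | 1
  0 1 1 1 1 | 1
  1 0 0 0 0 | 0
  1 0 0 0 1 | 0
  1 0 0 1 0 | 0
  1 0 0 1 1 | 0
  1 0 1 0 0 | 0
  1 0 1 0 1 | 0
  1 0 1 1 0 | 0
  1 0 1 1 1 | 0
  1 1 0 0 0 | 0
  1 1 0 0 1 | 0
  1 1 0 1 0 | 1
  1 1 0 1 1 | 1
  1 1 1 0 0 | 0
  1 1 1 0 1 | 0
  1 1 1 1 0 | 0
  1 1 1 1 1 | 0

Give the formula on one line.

  ~a = 11111111111111110000000000000000
  ~b = 11111111000000001111111100000000
  (~a | ~b) = 11111111111111111111111100000000
  (b & (~a | ~b)) = 00000000111111110000000000000000
  ~c = 11110000111100001111000011110000
  (~c & b) = 00000000111100000000000011110000
  (d & (~c & b)) = 00000000001100000000000000110000
  ((b & (~a | ~b)) | (d & (~c & b))) = 00000000111111110000000000110000

((b & (~a | ~b)) | (d & (~c & b)))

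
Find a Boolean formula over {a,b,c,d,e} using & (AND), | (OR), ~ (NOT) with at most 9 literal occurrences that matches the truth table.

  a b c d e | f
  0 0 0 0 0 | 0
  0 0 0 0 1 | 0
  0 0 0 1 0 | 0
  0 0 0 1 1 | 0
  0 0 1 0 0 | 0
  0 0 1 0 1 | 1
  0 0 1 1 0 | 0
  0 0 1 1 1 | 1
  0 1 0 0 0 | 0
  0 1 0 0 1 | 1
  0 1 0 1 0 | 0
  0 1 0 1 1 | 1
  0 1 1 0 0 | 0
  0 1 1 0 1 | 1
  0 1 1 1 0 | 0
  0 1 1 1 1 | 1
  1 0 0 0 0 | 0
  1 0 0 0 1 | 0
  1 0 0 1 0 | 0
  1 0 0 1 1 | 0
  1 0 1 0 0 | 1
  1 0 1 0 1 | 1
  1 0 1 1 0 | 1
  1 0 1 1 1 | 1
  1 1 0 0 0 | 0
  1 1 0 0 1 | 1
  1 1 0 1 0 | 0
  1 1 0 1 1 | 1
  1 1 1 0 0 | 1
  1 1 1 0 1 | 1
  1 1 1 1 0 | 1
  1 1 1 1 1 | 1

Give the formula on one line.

(((c & a) | e) & ((e & b) | c))

  (c & a) = 00000000000000000000111100001111
  ((c & a) | e) = 01010101010101010101111101011111
  (e & b) = 00000000010101010000000001010101
  ((e & b) | c) = 00001111010111110000111101011111
  (((c & a) | e) & ((e & b) | c)) = 00000101010101010000111101011111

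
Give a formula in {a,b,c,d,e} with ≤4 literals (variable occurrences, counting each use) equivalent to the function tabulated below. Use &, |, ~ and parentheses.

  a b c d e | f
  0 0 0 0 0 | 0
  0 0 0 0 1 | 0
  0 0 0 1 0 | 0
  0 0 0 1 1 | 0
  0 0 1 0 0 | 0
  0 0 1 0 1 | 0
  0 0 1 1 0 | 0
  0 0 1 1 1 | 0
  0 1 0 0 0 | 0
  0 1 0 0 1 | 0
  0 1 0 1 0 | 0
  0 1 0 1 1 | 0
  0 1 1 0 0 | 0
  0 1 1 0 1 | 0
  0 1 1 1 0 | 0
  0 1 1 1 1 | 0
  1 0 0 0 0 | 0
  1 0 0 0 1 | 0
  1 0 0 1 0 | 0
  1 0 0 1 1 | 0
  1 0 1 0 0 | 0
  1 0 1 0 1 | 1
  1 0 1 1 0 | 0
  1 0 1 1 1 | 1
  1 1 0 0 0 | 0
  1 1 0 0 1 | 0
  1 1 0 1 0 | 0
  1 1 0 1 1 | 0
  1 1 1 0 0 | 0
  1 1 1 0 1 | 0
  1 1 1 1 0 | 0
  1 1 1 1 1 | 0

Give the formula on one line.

  ~b = 11111111000000001111111100000000
  (~b & a) = 00000000000000001111111100000000
  (c & (~b & a)) = 00000000000000000000111100000000
  ((c & (~b & a)) & e) = 00000000000000000000010100000000

((c & (~b & a)) & e)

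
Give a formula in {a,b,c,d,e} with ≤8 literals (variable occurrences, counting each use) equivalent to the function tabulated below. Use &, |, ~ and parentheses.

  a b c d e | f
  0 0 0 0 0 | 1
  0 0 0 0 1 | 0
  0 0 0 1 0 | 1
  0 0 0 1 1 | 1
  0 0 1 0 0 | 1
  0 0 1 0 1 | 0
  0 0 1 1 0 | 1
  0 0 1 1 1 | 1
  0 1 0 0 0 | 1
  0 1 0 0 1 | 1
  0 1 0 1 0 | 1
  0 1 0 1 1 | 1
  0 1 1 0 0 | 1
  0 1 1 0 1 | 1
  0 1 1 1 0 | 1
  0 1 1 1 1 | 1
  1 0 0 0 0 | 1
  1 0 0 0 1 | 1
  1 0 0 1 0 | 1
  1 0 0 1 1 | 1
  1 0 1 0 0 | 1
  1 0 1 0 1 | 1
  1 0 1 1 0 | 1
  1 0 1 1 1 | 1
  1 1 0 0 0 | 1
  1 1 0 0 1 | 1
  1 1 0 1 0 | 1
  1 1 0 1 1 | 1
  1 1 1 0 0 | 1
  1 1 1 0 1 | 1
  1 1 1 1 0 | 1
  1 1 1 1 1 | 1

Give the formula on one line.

((e & (b | d)) | (~e | a))

  (b | d) = 00110011111111110011001111111111
  (e & (b | d)) = 00010001010101010001000101010101
  ~e = 10101010101010101010101010101010
  (~e | a) = 10101010101010101111111111111111
  ((e & (b | d)) | (~e | a)) = 10111011111111111111111111111111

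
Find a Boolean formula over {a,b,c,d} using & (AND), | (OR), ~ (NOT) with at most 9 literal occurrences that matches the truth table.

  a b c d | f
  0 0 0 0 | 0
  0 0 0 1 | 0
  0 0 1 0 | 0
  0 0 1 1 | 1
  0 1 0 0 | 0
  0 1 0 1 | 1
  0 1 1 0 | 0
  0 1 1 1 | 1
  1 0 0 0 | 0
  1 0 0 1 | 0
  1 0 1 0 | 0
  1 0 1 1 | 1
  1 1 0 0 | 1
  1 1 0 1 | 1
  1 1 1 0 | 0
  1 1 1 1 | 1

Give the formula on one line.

((d | (a & (b & ~c))) & (b | c))

  ~c = 1100110011001100
  (b & ~c) = 0000110000001100
  (a & (b & ~c)) = 0000000000001100
  (d | (a & (b & ~c))) = 0101010101011101
  (b | c) = 0011111100111111
  ((d | (a & (b & ~c))) & (b | c)) = 0001010100011101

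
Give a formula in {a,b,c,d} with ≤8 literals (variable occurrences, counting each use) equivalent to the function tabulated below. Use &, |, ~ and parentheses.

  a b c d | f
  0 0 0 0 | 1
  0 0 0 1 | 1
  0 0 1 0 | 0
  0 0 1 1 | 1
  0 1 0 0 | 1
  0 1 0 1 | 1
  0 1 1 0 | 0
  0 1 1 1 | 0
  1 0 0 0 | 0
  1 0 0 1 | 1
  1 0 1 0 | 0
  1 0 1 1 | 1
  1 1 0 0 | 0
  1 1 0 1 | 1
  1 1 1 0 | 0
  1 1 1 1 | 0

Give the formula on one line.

((((~b & c) & d) | (~c & ~a)) | ((d & ~c) & a))

  ~b = 1111000011110000
  (~b & c) = 0011000000110000
  ((~b & c) & d) = 0001000000010000
  ~c = 1100110011001100
  ~a = 1111111100000000
  (~c & ~a) = 1100110000000000
  (((~b & c) & d) | (~c & ~a)) = 1101110000010000
  (d & ~c) = 0100010001000100
  ((d & ~c) & a) = 0000000001000100
  ((((~b & c) & d) | (~c & ~a)) | ((d & ~c) & a)) = 1101110001010100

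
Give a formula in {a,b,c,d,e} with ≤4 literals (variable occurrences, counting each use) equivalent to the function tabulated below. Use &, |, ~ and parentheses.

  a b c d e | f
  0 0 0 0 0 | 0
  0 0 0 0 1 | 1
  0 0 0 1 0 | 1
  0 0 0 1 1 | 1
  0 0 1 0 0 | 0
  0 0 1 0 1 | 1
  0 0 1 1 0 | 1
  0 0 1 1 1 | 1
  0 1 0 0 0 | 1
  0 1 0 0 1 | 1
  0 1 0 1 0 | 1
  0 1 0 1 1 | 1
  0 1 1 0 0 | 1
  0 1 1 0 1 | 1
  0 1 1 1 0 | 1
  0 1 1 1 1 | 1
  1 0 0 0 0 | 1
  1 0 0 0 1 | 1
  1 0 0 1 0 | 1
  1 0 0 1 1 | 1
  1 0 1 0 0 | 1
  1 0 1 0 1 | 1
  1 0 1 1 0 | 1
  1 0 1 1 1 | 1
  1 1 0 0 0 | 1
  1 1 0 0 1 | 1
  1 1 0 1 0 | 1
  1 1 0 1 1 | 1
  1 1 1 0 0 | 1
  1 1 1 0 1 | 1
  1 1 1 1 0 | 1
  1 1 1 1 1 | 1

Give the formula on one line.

  (e | a) = 01010101010101011111111111111111
  ((e | a) | d) = 01110111011101111111111111111111
  (b | ((e | a) | d)) = 01110111111111111111111111111111

(b | ((e | a) | d))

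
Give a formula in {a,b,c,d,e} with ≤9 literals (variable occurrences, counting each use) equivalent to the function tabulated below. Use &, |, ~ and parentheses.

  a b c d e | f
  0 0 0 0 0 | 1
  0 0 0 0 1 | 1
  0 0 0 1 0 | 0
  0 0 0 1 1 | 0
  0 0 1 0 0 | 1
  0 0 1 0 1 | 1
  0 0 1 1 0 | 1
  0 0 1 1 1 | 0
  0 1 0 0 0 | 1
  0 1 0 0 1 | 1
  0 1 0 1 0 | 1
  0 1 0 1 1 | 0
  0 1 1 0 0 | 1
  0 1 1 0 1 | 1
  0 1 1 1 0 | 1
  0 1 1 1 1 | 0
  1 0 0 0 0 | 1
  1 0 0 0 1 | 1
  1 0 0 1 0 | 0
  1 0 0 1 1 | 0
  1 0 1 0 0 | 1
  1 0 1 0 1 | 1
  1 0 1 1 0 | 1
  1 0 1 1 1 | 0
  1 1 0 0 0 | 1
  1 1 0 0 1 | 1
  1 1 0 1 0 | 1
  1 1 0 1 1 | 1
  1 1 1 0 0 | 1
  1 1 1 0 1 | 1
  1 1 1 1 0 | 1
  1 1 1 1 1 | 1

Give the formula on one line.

  ~d = 11001100110011001100110011001100
  (c | ~d) = 11001111110011111100111111001111
  (e | b) = 01010101111111110101010111111111
  ((c | ~d) | (e | b)) = 11011111111111111101111111111111
  ~e = 10101010101010101010101010101010
  (b & a) = 00000000000000000000000011111111
  (~d | (b & a)) = 11001100110011001100110011111111
  (~e | (~d | (b & a))) = 11101110111011101110111011111111
  (((c | ~d) | (e | b)) & (~e | (~d | (b & a)))) = 11001110111011101100111011111111

(((c | ~d) | (e | b)) & (~e | (~d | (b & a))))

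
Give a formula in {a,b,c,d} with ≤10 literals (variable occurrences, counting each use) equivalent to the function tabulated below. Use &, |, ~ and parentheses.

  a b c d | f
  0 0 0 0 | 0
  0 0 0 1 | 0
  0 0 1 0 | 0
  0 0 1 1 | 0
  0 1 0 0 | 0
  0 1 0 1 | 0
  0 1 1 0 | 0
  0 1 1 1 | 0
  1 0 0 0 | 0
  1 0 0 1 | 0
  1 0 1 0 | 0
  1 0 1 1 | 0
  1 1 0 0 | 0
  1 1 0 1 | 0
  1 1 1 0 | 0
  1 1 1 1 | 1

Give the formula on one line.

(((b & (a | ~c)) & (c & b)) & ((d & b) | ~c))

  ~c = 1100110011001100
  (a | ~c) = 1100110011111111
  (b & (a | ~c)) = 0000110000001111
  (c & b) = 0000001100000011
  ((b & (a | ~c)) & (c & b)) = 0000000000000011
  (d & b) = 0000010100000101
  ((d & b) | ~c) = 1100110111001101
  (((b & (a | ~c)) & (c & b)) & ((d & b) | ~c)) = 0000000000000001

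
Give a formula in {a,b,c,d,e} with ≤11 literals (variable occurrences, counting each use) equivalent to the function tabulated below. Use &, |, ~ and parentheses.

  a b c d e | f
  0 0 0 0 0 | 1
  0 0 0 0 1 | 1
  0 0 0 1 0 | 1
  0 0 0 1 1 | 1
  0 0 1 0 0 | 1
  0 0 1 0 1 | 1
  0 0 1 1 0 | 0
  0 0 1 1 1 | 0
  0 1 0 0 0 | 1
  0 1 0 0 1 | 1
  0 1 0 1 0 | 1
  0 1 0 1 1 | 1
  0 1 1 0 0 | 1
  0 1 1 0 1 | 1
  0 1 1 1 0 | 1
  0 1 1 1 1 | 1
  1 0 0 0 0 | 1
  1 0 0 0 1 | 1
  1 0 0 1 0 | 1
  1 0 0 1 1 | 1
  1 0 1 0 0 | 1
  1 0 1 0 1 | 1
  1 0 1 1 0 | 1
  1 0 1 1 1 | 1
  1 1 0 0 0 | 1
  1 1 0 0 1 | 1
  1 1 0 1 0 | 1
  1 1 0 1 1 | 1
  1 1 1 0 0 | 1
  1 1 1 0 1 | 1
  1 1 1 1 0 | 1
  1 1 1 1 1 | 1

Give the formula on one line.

  ~d = 11001100110011001100110011001100
  (b | ~d) = 11001100111111111100110011111111
  ~c = 11110000111100001111000011110000
  ~b = 11111111000000001111111100000000
  (~b & ~d) = 11001100000000001100110000000000
  ~a = 11111111111111110000000000000000
  (c | ~a) = 11111111111111110000111100001111
  ((~b & ~d) | (c | ~a)) = 11111111111111111100111100001111
  (~c & ((~b & ~d) | (c | ~a))) = 11110000111100001100000000000000
  (a | (~c & ((~b & ~d) | (c | ~a)))) = 11110000111100001111111111111111
  ((b | ~d) | (a | (~c & ((~b & ~d) | (c | ~a))))) = 11111100111111111111111111111111

((b | ~d) | (a | (~c & ((~b & ~d) | (c | ~a)))))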